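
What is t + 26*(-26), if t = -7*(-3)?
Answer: -655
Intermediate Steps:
t = 21
t + 26*(-26) = 21 + 26*(-26) = 21 - 676 = -655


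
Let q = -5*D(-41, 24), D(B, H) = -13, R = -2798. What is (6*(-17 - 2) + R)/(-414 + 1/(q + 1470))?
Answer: 4469920/635489 ≈ 7.0338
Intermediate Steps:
q = 65 (q = -5*(-13) = 65)
(6*(-17 - 2) + R)/(-414 + 1/(q + 1470)) = (6*(-17 - 2) - 2798)/(-414 + 1/(65 + 1470)) = (6*(-19) - 2798)/(-414 + 1/1535) = (-114 - 2798)/(-414 + 1/1535) = -2912/(-635489/1535) = -2912*(-1535/635489) = 4469920/635489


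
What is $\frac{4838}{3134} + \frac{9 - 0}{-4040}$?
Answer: $\frac{9758657}{6330680} \approx 1.5415$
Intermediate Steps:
$\frac{4838}{3134} + \frac{9 - 0}{-4040} = 4838 \cdot \frac{1}{3134} + \left(9 + 0\right) \left(- \frac{1}{4040}\right) = \frac{2419}{1567} + 9 \left(- \frac{1}{4040}\right) = \frac{2419}{1567} - \frac{9}{4040} = \frac{9758657}{6330680}$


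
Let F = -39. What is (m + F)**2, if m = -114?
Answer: 23409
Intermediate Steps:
(m + F)**2 = (-114 - 39)**2 = (-153)**2 = 23409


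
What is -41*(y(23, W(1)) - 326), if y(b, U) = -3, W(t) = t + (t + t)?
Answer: 13489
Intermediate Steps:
W(t) = 3*t (W(t) = t + 2*t = 3*t)
-41*(y(23, W(1)) - 326) = -41*(-3 - 326) = -41*(-329) = 13489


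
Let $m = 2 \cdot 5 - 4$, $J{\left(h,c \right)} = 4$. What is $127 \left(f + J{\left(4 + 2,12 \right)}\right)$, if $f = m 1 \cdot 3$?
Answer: $2794$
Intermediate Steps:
$m = 6$ ($m = 10 - 4 = 6$)
$f = 18$ ($f = 6 \cdot 1 \cdot 3 = 6 \cdot 3 = 18$)
$127 \left(f + J{\left(4 + 2,12 \right)}\right) = 127 \left(18 + 4\right) = 127 \cdot 22 = 2794$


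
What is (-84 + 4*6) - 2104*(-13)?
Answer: 27292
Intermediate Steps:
(-84 + 4*6) - 2104*(-13) = (-84 + 24) + 27352 = -60 + 27352 = 27292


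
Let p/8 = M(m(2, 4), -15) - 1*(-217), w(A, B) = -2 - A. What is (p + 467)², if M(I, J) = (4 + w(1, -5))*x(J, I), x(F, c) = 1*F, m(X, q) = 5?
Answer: 4338889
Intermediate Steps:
x(F, c) = F
M(I, J) = J (M(I, J) = (4 + (-2 - 1*1))*J = (4 + (-2 - 1))*J = (4 - 3)*J = 1*J = J)
p = 1616 (p = 8*(-15 - 1*(-217)) = 8*(-15 + 217) = 8*202 = 1616)
(p + 467)² = (1616 + 467)² = 2083² = 4338889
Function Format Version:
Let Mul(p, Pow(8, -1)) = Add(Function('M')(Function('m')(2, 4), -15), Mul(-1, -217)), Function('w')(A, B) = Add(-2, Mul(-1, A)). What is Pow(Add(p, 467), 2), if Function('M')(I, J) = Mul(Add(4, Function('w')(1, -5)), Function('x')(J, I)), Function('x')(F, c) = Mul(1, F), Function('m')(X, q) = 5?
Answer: 4338889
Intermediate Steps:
Function('x')(F, c) = F
Function('M')(I, J) = J (Function('M')(I, J) = Mul(Add(4, Add(-2, Mul(-1, 1))), J) = Mul(Add(4, Add(-2, -1)), J) = Mul(Add(4, -3), J) = Mul(1, J) = J)
p = 1616 (p = Mul(8, Add(-15, Mul(-1, -217))) = Mul(8, Add(-15, 217)) = Mul(8, 202) = 1616)
Pow(Add(p, 467), 2) = Pow(Add(1616, 467), 2) = Pow(2083, 2) = 4338889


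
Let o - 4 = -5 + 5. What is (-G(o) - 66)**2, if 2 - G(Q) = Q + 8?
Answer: 3136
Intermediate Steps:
o = 4 (o = 4 + (-5 + 5) = 4 + 0 = 4)
G(Q) = -6 - Q (G(Q) = 2 - (Q + 8) = 2 - (8 + Q) = 2 + (-8 - Q) = -6 - Q)
(-G(o) - 66)**2 = (-(-6 - 1*4) - 66)**2 = (-(-6 - 4) - 66)**2 = (-1*(-10) - 66)**2 = (10 - 66)**2 = (-56)**2 = 3136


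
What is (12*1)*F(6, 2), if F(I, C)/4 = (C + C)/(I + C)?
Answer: 24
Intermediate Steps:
F(I, C) = 8*C/(C + I) (F(I, C) = 4*((C + C)/(I + C)) = 4*((2*C)/(C + I)) = 4*(2*C/(C + I)) = 8*C/(C + I))
(12*1)*F(6, 2) = (12*1)*(8*2/(2 + 6)) = 12*(8*2/8) = 12*(8*2*(1/8)) = 12*2 = 24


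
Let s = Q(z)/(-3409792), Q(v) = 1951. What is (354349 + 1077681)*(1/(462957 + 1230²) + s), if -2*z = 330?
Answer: -2757722618248225/3368630695872 ≈ -818.65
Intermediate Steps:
z = -165 (z = -½*330 = -165)
s = -1951/3409792 (s = 1951/(-3409792) = 1951*(-1/3409792) = -1951/3409792 ≈ -0.00057218)
(354349 + 1077681)*(1/(462957 + 1230²) + s) = (354349 + 1077681)*(1/(462957 + 1230²) - 1951/3409792) = 1432030*(1/(462957 + 1512900) - 1951/3409792) = 1432030*(1/1975857 - 1951/3409792) = 1432030*(-3851487215/6737261391744) = -2757722618248225/3368630695872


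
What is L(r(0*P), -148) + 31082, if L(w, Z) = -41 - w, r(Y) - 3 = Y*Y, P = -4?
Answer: 31038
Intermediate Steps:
r(Y) = 3 + Y**2 (r(Y) = 3 + Y*Y = 3 + Y**2)
L(r(0*P), -148) + 31082 = (-41 - (3 + (0*(-4))**2)) + 31082 = (-41 - (3 + 0**2)) + 31082 = (-41 - (3 + 0)) + 31082 = (-41 - 1*3) + 31082 = (-41 - 3) + 31082 = -44 + 31082 = 31038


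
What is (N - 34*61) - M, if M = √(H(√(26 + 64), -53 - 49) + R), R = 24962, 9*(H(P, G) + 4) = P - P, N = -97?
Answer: -2171 - √24958 ≈ -2329.0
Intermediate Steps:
H(P, G) = -4 (H(P, G) = -4 + (P - P)/9 = -4 + (⅑)*0 = -4 + 0 = -4)
M = √24958 (M = √(-4 + 24962) = √24958 ≈ 157.98)
(N - 34*61) - M = (-97 - 34*61) - √24958 = (-97 - 2074) - √24958 = -2171 - √24958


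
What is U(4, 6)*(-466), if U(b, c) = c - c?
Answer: 0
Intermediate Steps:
U(b, c) = 0
U(4, 6)*(-466) = 0*(-466) = 0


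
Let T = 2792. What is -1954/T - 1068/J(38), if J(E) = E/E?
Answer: -1491905/1396 ≈ -1068.7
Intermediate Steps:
J(E) = 1
-1954/T - 1068/J(38) = -1954/2792 - 1068/1 = -1954*1/2792 - 1068*1 = -977/1396 - 1068 = -1491905/1396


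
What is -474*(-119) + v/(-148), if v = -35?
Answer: 8348123/148 ≈ 56406.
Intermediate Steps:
-474*(-119) + v/(-148) = -474*(-119) - 35/(-148) = 56406 - 35*(-1/148) = 56406 + 35/148 = 8348123/148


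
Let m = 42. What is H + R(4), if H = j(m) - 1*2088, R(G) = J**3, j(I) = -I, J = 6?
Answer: -1914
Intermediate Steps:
R(G) = 216 (R(G) = 6**3 = 216)
H = -2130 (H = -1*42 - 1*2088 = -42 - 2088 = -2130)
H + R(4) = -2130 + 216 = -1914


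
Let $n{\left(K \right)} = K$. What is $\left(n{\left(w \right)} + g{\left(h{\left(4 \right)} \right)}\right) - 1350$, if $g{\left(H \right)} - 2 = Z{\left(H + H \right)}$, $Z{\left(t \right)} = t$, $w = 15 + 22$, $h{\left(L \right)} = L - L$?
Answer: $-1311$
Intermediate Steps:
$h{\left(L \right)} = 0$
$w = 37$
$g{\left(H \right)} = 2 + 2 H$ ($g{\left(H \right)} = 2 + \left(H + H\right) = 2 + 2 H$)
$\left(n{\left(w \right)} + g{\left(h{\left(4 \right)} \right)}\right) - 1350 = \left(37 + \left(2 + 2 \cdot 0\right)\right) - 1350 = \left(37 + \left(2 + 0\right)\right) - 1350 = \left(37 + 2\right) - 1350 = 39 - 1350 = -1311$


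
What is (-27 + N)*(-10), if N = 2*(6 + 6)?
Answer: 30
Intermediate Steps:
N = 24 (N = 2*12 = 24)
(-27 + N)*(-10) = (-27 + 24)*(-10) = -3*(-10) = 30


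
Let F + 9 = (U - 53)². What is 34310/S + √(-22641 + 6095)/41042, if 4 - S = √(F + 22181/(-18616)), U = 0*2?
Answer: -54358720/1102229 - 1460*√242485588826/1102229 + I*√16546/41042 ≈ -701.58 + 0.0031341*I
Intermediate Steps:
U = 0
F = 2800 (F = -9 + (0 - 53)² = -9 + (-53)² = -9 + 2809 = 2800)
S = 4 - √242485588826/9308 (S = 4 - √(2800 + 22181/(-18616)) = 4 - √(2800 + 22181*(-1/18616)) = 4 - √(2800 - 22181/18616) = 4 - √(52102619/18616) = 4 - √242485588826/9308 ≈ -48.904)
34310/S + √(-22641 + 6095)/41042 = 34310/(4 - √242485588826/9308) + √(-22641 + 6095)/41042 = 34310/(4 - √242485588826/9308) + √(-16546)*(1/41042) = 34310/(4 - √242485588826/9308) + (I*√16546)*(1/41042) = 34310/(4 - √242485588826/9308) + I*√16546/41042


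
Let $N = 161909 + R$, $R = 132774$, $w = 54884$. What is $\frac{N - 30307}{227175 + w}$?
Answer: $\frac{264376}{282059} \approx 0.93731$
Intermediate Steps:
$N = 294683$ ($N = 161909 + 132774 = 294683$)
$\frac{N - 30307}{227175 + w} = \frac{294683 - 30307}{227175 + 54884} = \frac{264376}{282059}$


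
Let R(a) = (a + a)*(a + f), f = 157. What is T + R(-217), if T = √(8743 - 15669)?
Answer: 26040 + I*√6926 ≈ 26040.0 + 83.223*I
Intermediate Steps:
T = I*√6926 (T = √(-6926) = I*√6926 ≈ 83.223*I)
R(a) = 2*a*(157 + a) (R(a) = (a + a)*(a + 157) = (2*a)*(157 + a) = 2*a*(157 + a))
T + R(-217) = I*√6926 + 2*(-217)*(157 - 217) = I*√6926 + 2*(-217)*(-60) = I*√6926 + 26040 = 26040 + I*√6926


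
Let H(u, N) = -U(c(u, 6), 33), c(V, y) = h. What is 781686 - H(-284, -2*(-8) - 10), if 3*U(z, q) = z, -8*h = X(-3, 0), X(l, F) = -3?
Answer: 6253489/8 ≈ 7.8169e+5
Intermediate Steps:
h = 3/8 (h = -⅛*(-3) = 3/8 ≈ 0.37500)
c(V, y) = 3/8
U(z, q) = z/3
H(u, N) = -⅛ (H(u, N) = -3/(3*8) = -1*⅛ = -⅛)
781686 - H(-284, -2*(-8) - 10) = 781686 - 1*(-⅛) = 781686 + ⅛ = 6253489/8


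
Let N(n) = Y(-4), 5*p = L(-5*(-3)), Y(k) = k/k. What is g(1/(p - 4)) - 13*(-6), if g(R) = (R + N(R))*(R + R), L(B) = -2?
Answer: 18791/242 ≈ 77.649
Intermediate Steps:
Y(k) = 1
p = -2/5 (p = (1/5)*(-2) = -2/5 ≈ -0.40000)
N(n) = 1
g(R) = 2*R*(1 + R) (g(R) = (R + 1)*(R + R) = (1 + R)*(2*R) = 2*R*(1 + R))
g(1/(p - 4)) - 13*(-6) = 2*(1 + 1/(-2/5 - 4))/(-2/5 - 4) - 13*(-6) = 2*(1 + 1/(-22/5))/(-22/5) + 78 = 2*(-5/22)*(1 - 5/22) + 78 = 2*(-5/22)*(17/22) + 78 = -85/242 + 78 = 18791/242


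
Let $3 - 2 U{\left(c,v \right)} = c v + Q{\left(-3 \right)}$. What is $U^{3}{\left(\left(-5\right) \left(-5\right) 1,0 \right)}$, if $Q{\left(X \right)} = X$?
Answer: $27$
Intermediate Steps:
$U{\left(c,v \right)} = 3 - \frac{c v}{2}$ ($U{\left(c,v \right)} = \frac{3}{2} - \frac{c v - 3}{2} = \frac{3}{2} - \frac{-3 + c v}{2} = \frac{3}{2} - \left(- \frac{3}{2} + \frac{c v}{2}\right) = 3 - \frac{c v}{2}$)
$U^{3}{\left(\left(-5\right) \left(-5\right) 1,0 \right)} = \left(3 - \frac{1}{2} \left(-5\right) \left(-5\right) 1 \cdot 0\right)^{3} = \left(3 - \frac{1}{2} \cdot 25 \cdot 1 \cdot 0\right)^{3} = \left(3 - \frac{25}{2} \cdot 0\right)^{3} = \left(3 + 0\right)^{3} = 3^{3} = 27$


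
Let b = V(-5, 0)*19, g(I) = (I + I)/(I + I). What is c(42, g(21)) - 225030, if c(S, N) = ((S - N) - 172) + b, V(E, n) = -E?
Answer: -225066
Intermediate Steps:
g(I) = 1 (g(I) = (2*I)/((2*I)) = (2*I)*(1/(2*I)) = 1)
b = 95 (b = -1*(-5)*19 = 5*19 = 95)
c(S, N) = -77 + S - N (c(S, N) = ((S - N) - 172) + 95 = (-172 + S - N) + 95 = -77 + S - N)
c(42, g(21)) - 225030 = (-77 + 42 - 1*1) - 225030 = (-77 + 42 - 1) - 225030 = -36 - 225030 = -225066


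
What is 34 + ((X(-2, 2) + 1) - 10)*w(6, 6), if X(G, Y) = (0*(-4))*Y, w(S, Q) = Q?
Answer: -20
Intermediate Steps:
X(G, Y) = 0 (X(G, Y) = 0*Y = 0)
34 + ((X(-2, 2) + 1) - 10)*w(6, 6) = 34 + ((0 + 1) - 10)*6 = 34 + (1 - 10)*6 = 34 - 9*6 = 34 - 54 = -20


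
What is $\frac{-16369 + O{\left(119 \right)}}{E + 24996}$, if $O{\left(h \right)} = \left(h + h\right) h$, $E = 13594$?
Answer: $\frac{11953}{38590} \approx 0.30974$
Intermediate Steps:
$O{\left(h \right)} = 2 h^{2}$ ($O{\left(h \right)} = 2 h h = 2 h^{2}$)
$\frac{-16369 + O{\left(119 \right)}}{E + 24996} = \frac{-16369 + 2 \cdot 119^{2}}{13594 + 24996} = \frac{-16369 + 2 \cdot 14161}{38590} = \left(-16369 + 28322\right) \frac{1}{38590} = 11953 \cdot \frac{1}{38590} = \frac{11953}{38590}$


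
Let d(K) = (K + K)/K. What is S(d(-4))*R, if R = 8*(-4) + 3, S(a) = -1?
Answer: 29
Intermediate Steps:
d(K) = 2 (d(K) = (2*K)/K = 2)
R = -29 (R = -32 + 3 = -29)
S(d(-4))*R = -1*(-29) = 29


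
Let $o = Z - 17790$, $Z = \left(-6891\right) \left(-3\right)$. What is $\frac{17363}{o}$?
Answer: $\frac{17363}{2883} \approx 6.0225$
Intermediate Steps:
$Z = 20673$
$o = 2883$ ($o = 20673 - 17790 = 2883$)
$\frac{17363}{o} = \frac{17363}{2883}$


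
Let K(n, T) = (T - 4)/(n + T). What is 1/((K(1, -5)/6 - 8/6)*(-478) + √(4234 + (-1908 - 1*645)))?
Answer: 12/5989 ≈ 0.0020037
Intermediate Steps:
K(n, T) = (-4 + T)/(T + n)
1/((K(1, -5)/6 - 8/6)*(-478) + √(4234 + (-1908 - 1*645))) = 1/((((-4 - 5)/(-5 + 1))/6 - 8/6)*(-478) + √(4234 + (-1908 - 1*645))) = 1/(((-9/(-4))*(⅙) - 8*⅙)*(-478) + √(4234 + (-1908 - 645))) = 1/((-¼*(-9)*(⅙) - 4/3)*(-478) + √(4234 - 2553)) = 1/(((9/4)*(⅙) - 4/3)*(-478) + √1681) = 1/((3/8 - 4/3)*(-478) + 41) = 1/(-23/24*(-478) + 41) = 1/(5497/12 + 41) = 1/(5989/12) = 12/5989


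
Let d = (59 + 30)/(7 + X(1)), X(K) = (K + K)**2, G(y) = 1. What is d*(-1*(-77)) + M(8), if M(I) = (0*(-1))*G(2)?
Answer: 623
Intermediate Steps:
M(I) = 0 (M(I) = (0*(-1))*1 = 0*1 = 0)
X(K) = 4*K**2 (X(K) = (2*K)**2 = 4*K**2)
d = 89/11 (d = (59 + 30)/(7 + 4*1**2) = 89/(7 + 4*1) = 89/(7 + 4) = 89/11 ≈ 8.0909)
d*(-1*(-77)) + M(8) = 89*(-1*(-77))/11 + 0 = (89/11)*77 + 0 = 623 + 0 = 623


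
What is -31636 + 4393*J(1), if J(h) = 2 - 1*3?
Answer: -36029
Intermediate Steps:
J(h) = -1 (J(h) = 2 - 3 = -1)
-31636 + 4393*J(1) = -31636 + 4393*(-1) = -31636 - 4393 = -36029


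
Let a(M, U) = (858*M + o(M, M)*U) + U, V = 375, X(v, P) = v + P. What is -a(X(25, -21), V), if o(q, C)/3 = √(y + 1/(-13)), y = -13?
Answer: -3807 - 1125*I*√2210/13 ≈ -3807.0 - 4068.2*I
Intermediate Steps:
o(q, C) = 3*I*√2210/13 (o(q, C) = 3*√(-13 + 1/(-13)) = 3*√(-13 - 1/13) = 3*√(-170/13) = 3*(I*√2210/13) = 3*I*√2210/13)
X(v, P) = P + v
a(M, U) = U + 858*M + 3*I*U*√2210/13 (a(M, U) = (858*M + (3*I*√2210/13)*U) + U = (858*M + 3*I*U*√2210/13) + U = U + 858*M + 3*I*U*√2210/13)
-a(X(25, -21), V) = -(375 + 858*(-21 + 25) + (3/13)*I*375*√2210) = -(375 + 858*4 + 1125*I*√2210/13) = -(375 + 3432 + 1125*I*√2210/13) = -(3807 + 1125*I*√2210/13) = -3807 - 1125*I*√2210/13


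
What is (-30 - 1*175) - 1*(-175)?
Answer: -30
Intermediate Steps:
(-30 - 1*175) - 1*(-175) = (-30 - 175) + 175 = -205 + 175 = -30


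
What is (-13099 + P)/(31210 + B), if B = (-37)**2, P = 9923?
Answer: -3176/32579 ≈ -0.097486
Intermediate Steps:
B = 1369
(-13099 + P)/(31210 + B) = (-13099 + 9923)/(31210 + 1369) = -3176/32579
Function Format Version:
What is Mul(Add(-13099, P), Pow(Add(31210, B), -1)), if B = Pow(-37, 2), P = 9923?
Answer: Rational(-3176, 32579) ≈ -0.097486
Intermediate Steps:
B = 1369
Mul(Add(-13099, P), Pow(Add(31210, B), -1)) = Mul(Add(-13099, 9923), Pow(Add(31210, 1369), -1)) = Mul(-3176, Pow(32579, -1)) = Mul(-3176, Rational(1, 32579)) = Rational(-3176, 32579)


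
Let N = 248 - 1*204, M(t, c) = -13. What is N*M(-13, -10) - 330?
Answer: -902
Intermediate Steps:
N = 44 (N = 248 - 204 = 44)
N*M(-13, -10) - 330 = 44*(-13) - 330 = -572 - 330 = -902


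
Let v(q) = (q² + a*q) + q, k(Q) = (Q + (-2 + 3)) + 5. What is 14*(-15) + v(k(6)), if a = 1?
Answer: -42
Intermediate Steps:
k(Q) = 6 + Q (k(Q) = (Q + 1) + 5 = (1 + Q) + 5 = 6 + Q)
v(q) = q² + 2*q (v(q) = (q² + 1*q) + q = (q² + q) + q = (q + q²) + q = q² + 2*q)
14*(-15) + v(k(6)) = 14*(-15) + (6 + 6)*(2 + (6 + 6)) = -210 + 12*(2 + 12) = -210 + 12*14 = -210 + 168 = -42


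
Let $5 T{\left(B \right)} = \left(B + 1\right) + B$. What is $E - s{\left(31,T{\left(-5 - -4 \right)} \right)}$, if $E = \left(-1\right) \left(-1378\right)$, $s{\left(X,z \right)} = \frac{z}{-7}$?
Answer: $\frac{48229}{35} \approx 1378.0$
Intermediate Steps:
$T{\left(B \right)} = \frac{1}{5} + \frac{2 B}{5}$ ($T{\left(B \right)} = \frac{\left(B + 1\right) + B}{5} = \frac{\left(1 + B\right) + B}{5} = \frac{1 + 2 B}{5} = \frac{1}{5} + \frac{2 B}{5}$)
$s{\left(X,z \right)} = - \frac{z}{7}$ ($s{\left(X,z \right)} = z \left(- \frac{1}{7}\right) = - \frac{z}{7}$)
$E = 1378$
$E - s{\left(31,T{\left(-5 - -4 \right)} \right)} = 1378 - - \frac{\frac{1}{5} + \frac{2 \left(-5 - -4\right)}{5}}{7} = 1378 - - \frac{\frac{1}{5} + \frac{2 \left(-5 + 4\right)}{5}}{7} = 1378 - - \frac{\frac{1}{5} + \frac{2}{5} \left(-1\right)}{7} = 1378 - - \frac{\frac{1}{5} - \frac{2}{5}}{7} = 1378 - \left(- \frac{1}{7}\right) \left(- \frac{1}{5}\right) = 1378 - \frac{1}{35} = \frac{48229}{35}$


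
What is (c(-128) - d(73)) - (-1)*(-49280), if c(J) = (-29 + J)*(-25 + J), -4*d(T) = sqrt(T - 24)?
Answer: -101029/4 ≈ -25257.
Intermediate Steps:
d(T) = -sqrt(-24 + T)/4 (d(T) = -sqrt(T - 24)/4 = -sqrt(-24 + T)/4)
(c(-128) - d(73)) - (-1)*(-49280) = ((725 + (-128)**2 - 54*(-128)) - (-1)*sqrt(-24 + 73)/4) - (-1)*(-49280) = ((725 + 16384 + 6912) - (-1)*sqrt(49)/4) - 1*49280 = (24021 - (-1)*7/4) - 49280 = (24021 - 1*(-7/4)) - 49280 = (24021 + 7/4) - 49280 = 96091/4 - 49280 = -101029/4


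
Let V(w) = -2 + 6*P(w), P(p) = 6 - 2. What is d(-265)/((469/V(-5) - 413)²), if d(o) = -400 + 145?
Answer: -123420/74252689 ≈ -0.0016622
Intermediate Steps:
d(o) = -255
P(p) = 4
V(w) = 22 (V(w) = -2 + 6*4 = -2 + 24 = 22)
d(-265)/((469/V(-5) - 413)²) = -255/(469/22 - 413)² = -255/((-8617/22)²) = -255/74252689/484 = -255*484/74252689 = -123420/74252689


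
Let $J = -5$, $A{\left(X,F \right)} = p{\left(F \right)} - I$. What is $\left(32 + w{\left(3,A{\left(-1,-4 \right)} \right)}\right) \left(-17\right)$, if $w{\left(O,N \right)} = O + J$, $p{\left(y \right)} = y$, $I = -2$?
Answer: $-510$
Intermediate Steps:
$A{\left(X,F \right)} = 2 + F$ ($A{\left(X,F \right)} = F - -2 = F + 2 = 2 + F$)
$w{\left(O,N \right)} = -5 + O$ ($w{\left(O,N \right)} = O - 5 = -5 + O$)
$\left(32 + w{\left(3,A{\left(-1,-4 \right)} \right)}\right) \left(-17\right) = \left(32 + \left(-5 + 3\right)\right) \left(-17\right) = \left(32 - 2\right) \left(-17\right) = 30 \left(-17\right) = -510$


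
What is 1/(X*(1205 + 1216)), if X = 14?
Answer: 1/33894 ≈ 2.9504e-5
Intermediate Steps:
1/(X*(1205 + 1216)) = 1/(14*(1205 + 1216)) = 1/(14*2421) = 1/33894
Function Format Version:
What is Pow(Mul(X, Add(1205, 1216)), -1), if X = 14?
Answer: Rational(1, 33894) ≈ 2.9504e-5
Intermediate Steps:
Pow(Mul(X, Add(1205, 1216)), -1) = Pow(Mul(14, Add(1205, 1216)), -1) = Pow(Mul(14, 2421), -1) = Pow(33894, -1) = Rational(1, 33894)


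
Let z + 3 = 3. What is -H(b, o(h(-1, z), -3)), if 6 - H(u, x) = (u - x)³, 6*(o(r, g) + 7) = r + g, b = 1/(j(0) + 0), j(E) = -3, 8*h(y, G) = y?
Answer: 1496299/4096 ≈ 365.31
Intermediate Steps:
z = 0 (z = -3 + 3 = 0)
h(y, G) = y/8
b = -⅓ (b = 1/(-3 + 0) = 1/(-3) = -⅓ ≈ -0.33333)
o(r, g) = -7 + g/6 + r/6 (o(r, g) = -7 + (r + g)/6 = -7 + (g + r)/6 = -7 + (g/6 + r/6) = -7 + g/6 + r/6)
H(u, x) = 6 - (u - x)³
-H(b, o(h(-1, z), -3)) = -(6 - (-⅓ - (-7 + (⅙)*(-3) + ((⅛)*(-1))/6))³) = -(6 - (-⅓ - (-7 - ½ + (⅙)*(-⅛)))³) = -(6 - (-⅓ - (-7 - ½ - 1/48))³) = -(6 - (-⅓ - 1*(-361/48))³) = -(6 - (-⅓ + 361/48)³) = -(6 - (115/16)³) = -(6 - 1*1520875/4096) = -(6 - 1520875/4096) = -1*(-1496299/4096) = 1496299/4096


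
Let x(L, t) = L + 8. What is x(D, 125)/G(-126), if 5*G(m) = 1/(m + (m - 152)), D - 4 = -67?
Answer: 111100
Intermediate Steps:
D = -63 (D = 4 - 67 = -63)
G(m) = 1/(5*(-152 + 2*m)) (G(m) = 1/(5*(m + (m - 152))) = 1/(5*(m + (-152 + m))) = 1/(5*(-152 + 2*m)))
x(L, t) = 8 + L
x(D, 125)/G(-126) = (8 - 63)/((1/(10*(-76 - 126)))) = -55/((⅒)/(-202)) = -55/((⅒)*(-1/202)) = -55/(-1/2020) = -55*(-2020) = 111100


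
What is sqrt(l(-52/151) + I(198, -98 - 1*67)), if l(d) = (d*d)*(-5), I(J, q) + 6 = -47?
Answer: 29*I*sqrt(1453)/151 ≈ 7.3207*I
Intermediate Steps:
I(J, q) = -53 (I(J, q) = -6 - 47 = -53)
l(d) = -5*d**2 (l(d) = d**2*(-5) = -5*d**2)
sqrt(l(-52/151) + I(198, -98 - 1*67)) = sqrt(-5*(-52/151)**2 - 53) = sqrt(-5*2704/22801 - 53) = sqrt(-13520/22801 - 53) = sqrt(-1221973/22801) = 29*I*sqrt(1453)/151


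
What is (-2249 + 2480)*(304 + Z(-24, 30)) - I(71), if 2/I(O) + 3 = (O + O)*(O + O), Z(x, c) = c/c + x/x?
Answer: 1425100444/20161 ≈ 70686.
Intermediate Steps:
Z(x, c) = 2 (Z(x, c) = 1 + 1 = 2)
I(O) = 2/(-3 + 4*O²) (I(O) = 2/(-3 + (O + O)*(O + O)) = 2/(-3 + (2*O)*(2*O)) = 2/(-3 + 4*O²))
(-2249 + 2480)*(304 + Z(-24, 30)) - I(71) = (-2249 + 2480)*(304 + 2) - 2/(-3 + 4*71²) = 231*306 - 2/(-3 + 4*5041) = 70686 - 2/(-3 + 20164) = 70686 - 2/20161 = 1425100444/20161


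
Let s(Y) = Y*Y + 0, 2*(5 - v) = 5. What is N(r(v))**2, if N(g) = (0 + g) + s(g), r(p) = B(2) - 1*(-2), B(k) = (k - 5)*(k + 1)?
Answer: 1764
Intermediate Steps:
B(k) = (1 + k)*(-5 + k) (B(k) = (-5 + k)*(1 + k) = (1 + k)*(-5 + k))
v = 5/2 (v = 5 - 1/2*5 = 5 - 5/2 = 5/2 ≈ 2.5000)
r(p) = -7 (r(p) = (-5 + 2**2 - 4*2) - 1*(-2) = (-5 + 4 - 8) + 2 = -9 + 2 = -7)
s(Y) = Y**2 (s(Y) = Y**2 + 0 = Y**2)
N(g) = g + g**2 (N(g) = (0 + g) + g**2 = g + g**2)
N(r(v))**2 = (-7*(1 - 7))**2 = (-7*(-6))**2 = 42**2 = 1764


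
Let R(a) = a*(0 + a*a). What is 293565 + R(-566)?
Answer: -181027931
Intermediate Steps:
R(a) = a³ (R(a) = a*(0 + a²) = a*a² = a³)
293565 + R(-566) = 293565 + (-566)³ = 293565 - 181321496 = -181027931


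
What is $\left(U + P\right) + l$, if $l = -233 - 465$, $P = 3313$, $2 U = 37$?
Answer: $\frac{5267}{2} \approx 2633.5$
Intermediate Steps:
$U = \frac{37}{2}$ ($U = \frac{1}{2} \cdot 37 = \frac{37}{2} \approx 18.5$)
$l = -698$
$\left(U + P\right) + l = \left(\frac{37}{2} + 3313\right) - 698 = \frac{6663}{2} - 698 = \frac{5267}{2}$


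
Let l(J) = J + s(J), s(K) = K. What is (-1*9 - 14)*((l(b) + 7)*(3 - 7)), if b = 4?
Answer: 1380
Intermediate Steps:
l(J) = 2*J (l(J) = J + J = 2*J)
(-1*9 - 14)*((l(b) + 7)*(3 - 7)) = (-1*9 - 14)*((2*4 + 7)*(3 - 7)) = (-9 - 14)*((8 + 7)*(-4)) = -345*(-4) = -23*(-60) = 1380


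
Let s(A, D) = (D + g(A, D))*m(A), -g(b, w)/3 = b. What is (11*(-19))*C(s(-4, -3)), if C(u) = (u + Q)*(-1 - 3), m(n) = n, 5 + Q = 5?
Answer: -30096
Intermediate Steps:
Q = 0 (Q = -5 + 5 = 0)
g(b, w) = -3*b
s(A, D) = A*(D - 3*A) (s(A, D) = (D - 3*A)*A = A*(D - 3*A))
C(u) = -4*u (C(u) = (u + 0)*(-1 - 3) = u*(-4) = -4*u)
(11*(-19))*C(s(-4, -3)) = (11*(-19))*(-(-16)*(-3 - 3*(-4))) = -(-836)*(-4*(-3 + 12)) = -(-836)*(-4*9) = -(-836)*(-36) = -209*144 = -30096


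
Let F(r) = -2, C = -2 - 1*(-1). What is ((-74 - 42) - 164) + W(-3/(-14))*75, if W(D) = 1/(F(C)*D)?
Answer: -455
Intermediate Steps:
C = -1 (C = -2 + 1 = -1)
W(D) = -1/(2*D) (W(D) = 1/((-2)*D) = -1/(2*D))
((-74 - 42) - 164) + W(-3/(-14))*75 = ((-74 - 42) - 164) - 1/(2*((-3/(-14))))*75 = (-116 - 164) - 1/(2*((-3*(-1/14))))*75 = -280 - 1/(2*3/14)*75 = -280 - ½*14/3*75 = -280 - 7/3*75 = -280 - 175 = -455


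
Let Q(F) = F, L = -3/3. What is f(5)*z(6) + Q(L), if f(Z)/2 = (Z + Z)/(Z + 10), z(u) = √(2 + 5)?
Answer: -1 + 4*√7/3 ≈ 2.5277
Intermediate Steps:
L = -1 (L = -3*⅓ = -1)
z(u) = √7
f(Z) = 4*Z/(10 + Z) (f(Z) = 2*((Z + Z)/(Z + 10)) = 2*((2*Z)/(10 + Z)) = 2*(2*Z/(10 + Z)) = 4*Z/(10 + Z))
f(5)*z(6) + Q(L) = (4*5/(10 + 5))*√7 - 1 = (4*5/15)*√7 - 1 = (4*5*(1/15))*√7 - 1 = 4*√7/3 - 1 = -1 + 4*√7/3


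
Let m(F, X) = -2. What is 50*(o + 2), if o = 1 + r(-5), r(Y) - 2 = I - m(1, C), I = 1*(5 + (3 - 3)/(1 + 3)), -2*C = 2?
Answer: 600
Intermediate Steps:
C = -1 (C = -½*2 = -1)
I = 5 (I = 1*(5 + 0/4) = 1*(5 + 0*(¼)) = 1*(5 + 0) = 1*5 = 5)
r(Y) = 9 (r(Y) = 2 + (5 - 1*(-2)) = 2 + (5 + 2) = 2 + 7 = 9)
o = 10 (o = 1 + 9 = 10)
50*(o + 2) = 50*(10 + 2) = 50*12 = 600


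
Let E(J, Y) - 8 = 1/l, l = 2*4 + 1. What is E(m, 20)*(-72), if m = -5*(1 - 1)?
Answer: -584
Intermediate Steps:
l = 9 (l = 8 + 1 = 9)
m = 0 (m = -5*0 = 0)
E(J, Y) = 73/9 (E(J, Y) = 8 + 1/9 = 8 + ⅑ = 73/9)
E(m, 20)*(-72) = (73/9)*(-72) = -584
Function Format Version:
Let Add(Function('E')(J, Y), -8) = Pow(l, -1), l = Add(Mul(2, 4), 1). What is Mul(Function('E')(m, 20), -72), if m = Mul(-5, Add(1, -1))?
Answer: -584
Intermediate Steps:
l = 9 (l = Add(8, 1) = 9)
m = 0 (m = Mul(-5, 0) = 0)
Function('E')(J, Y) = Rational(73, 9) (Function('E')(J, Y) = Add(8, Pow(9, -1)) = Add(8, Rational(1, 9)) = Rational(73, 9))
Mul(Function('E')(m, 20), -72) = Mul(Rational(73, 9), -72) = -584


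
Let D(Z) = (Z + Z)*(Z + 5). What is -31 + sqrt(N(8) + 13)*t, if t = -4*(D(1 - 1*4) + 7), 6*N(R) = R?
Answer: -31 + 20*sqrt(129)/3 ≈ 44.719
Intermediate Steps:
N(R) = R/6
D(Z) = 2*Z*(5 + Z) (D(Z) = (2*Z)*(5 + Z) = 2*Z*(5 + Z))
t = 20 (t = -4*(2*(1 - 1*4)*(5 + (1 - 1*4)) + 7) = -4*(2*(1 - 4)*(5 + (1 - 4)) + 7) = -4*(2*(-3)*(5 - 3) + 7) = -4*(2*(-3)*2 + 7) = -4*(-12 + 7) = -4*(-5) = 20)
-31 + sqrt(N(8) + 13)*t = -31 + sqrt((1/6)*8 + 13)*20 = -31 + sqrt(4/3 + 13)*20 = -31 + sqrt(43/3)*20 = -31 + (sqrt(129)/3)*20 = -31 + 20*sqrt(129)/3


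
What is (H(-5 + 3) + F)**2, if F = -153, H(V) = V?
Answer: 24025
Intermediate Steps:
(H(-5 + 3) + F)**2 = ((-5 + 3) - 153)**2 = (-2 - 153)**2 = (-155)**2 = 24025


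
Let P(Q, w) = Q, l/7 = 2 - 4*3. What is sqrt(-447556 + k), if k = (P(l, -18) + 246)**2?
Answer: 2*I*sqrt(104145) ≈ 645.43*I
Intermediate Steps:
l = -70 (l = 7*(2 - 4*3) = 7*(2 - 12) = 7*(-10) = -70)
k = 30976 (k = (-70 + 246)**2 = 176**2 = 30976)
sqrt(-447556 + k) = sqrt(-447556 + 30976) = sqrt(-416580) = 2*I*sqrt(104145)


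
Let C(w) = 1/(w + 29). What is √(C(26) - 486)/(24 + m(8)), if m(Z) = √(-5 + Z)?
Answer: -I*√4410285/31515 + 8*I*√1470095/10505 ≈ 0.85671*I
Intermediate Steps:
C(w) = 1/(29 + w)
√(C(26) - 486)/(24 + m(8)) = √(1/(29 + 26) - 486)/(24 + √(-5 + 8)) = √(1/55 - 486)/(24 + √3) = √(-26729/55)/(24 + √3) = (I*√1470095/55)/(24 + √3) = I*√1470095/(55*(24 + √3))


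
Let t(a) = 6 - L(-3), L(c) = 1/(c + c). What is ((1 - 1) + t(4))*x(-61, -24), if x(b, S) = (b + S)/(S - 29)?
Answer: 3145/318 ≈ 9.8899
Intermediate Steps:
L(c) = 1/(2*c)
t(a) = 37/6 (t(a) = 6 - 1/(2*(-3)) = 6 - (-1)/(2*3) = 6 - 1*(-⅙) = 6 + ⅙ = 37/6)
x(b, S) = (S + b)/(-29 + S)
((1 - 1) + t(4))*x(-61, -24) = ((1 - 1) + 37/6)*((-24 - 61)/(-29 - 24)) = (0 + 37/6)*(-85/(-53)) = 37*(-1/53*(-85))/6 = (37/6)*(85/53) = 3145/318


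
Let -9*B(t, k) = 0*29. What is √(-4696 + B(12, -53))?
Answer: 2*I*√1174 ≈ 68.527*I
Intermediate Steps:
B(t, k) = 0 (B(t, k) = -0*29 = -⅑*0 = 0)
√(-4696 + B(12, -53)) = √(-4696 + 0) = √(-4696) = 2*I*√1174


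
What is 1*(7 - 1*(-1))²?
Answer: 64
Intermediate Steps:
1*(7 - 1*(-1))² = 1*(7 + 1)² = 1*8² = 1*64 = 64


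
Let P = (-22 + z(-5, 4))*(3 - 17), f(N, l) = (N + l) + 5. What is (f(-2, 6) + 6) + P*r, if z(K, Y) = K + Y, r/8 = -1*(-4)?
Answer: 10319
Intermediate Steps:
r = 32 (r = 8*(-1*(-4)) = 8*4 = 32)
f(N, l) = 5 + N + l
P = 322 (P = (-22 + (-5 + 4))*(3 - 17) = (-22 - 1)*(-14) = -23*(-14) = 322)
(f(-2, 6) + 6) + P*r = ((5 - 2 + 6) + 6) + 322*32 = (9 + 6) + 10304 = 15 + 10304 = 10319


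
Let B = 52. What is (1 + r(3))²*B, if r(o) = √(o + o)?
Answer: 364 + 104*√6 ≈ 618.75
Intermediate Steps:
r(o) = √2*√o (r(o) = √(2*o) = √2*√o)
(1 + r(3))²*B = (1 + √2*√3)²*52 = (1 + √6)²*52 = 52*(1 + √6)²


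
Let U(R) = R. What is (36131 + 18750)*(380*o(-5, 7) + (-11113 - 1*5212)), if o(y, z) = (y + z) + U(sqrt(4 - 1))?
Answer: -854222765 + 20854780*sqrt(3) ≈ -8.1810e+8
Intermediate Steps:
o(y, z) = y + z + sqrt(3) (o(y, z) = (y + z) + sqrt(4 - 1) = (y + z) + sqrt(3) = y + z + sqrt(3))
(36131 + 18750)*(380*o(-5, 7) + (-11113 - 1*5212)) = (36131 + 18750)*(380*(-5 + 7 + sqrt(3)) + (-11113 - 1*5212)) = 54881*(380*(2 + sqrt(3)) + (-11113 - 5212)) = 54881*((760 + 380*sqrt(3)) - 16325) = 54881*(-15565 + 380*sqrt(3)) = -854222765 + 20854780*sqrt(3)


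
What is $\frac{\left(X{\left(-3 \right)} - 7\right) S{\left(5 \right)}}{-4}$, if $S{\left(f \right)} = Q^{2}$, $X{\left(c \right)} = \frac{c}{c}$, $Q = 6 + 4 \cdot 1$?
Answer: $150$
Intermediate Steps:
$Q = 10$ ($Q = 6 + 4 = 10$)
$X{\left(c \right)} = 1$
$S{\left(f \right)} = 100$ ($S{\left(f \right)} = 10^{2} = 100$)
$\frac{\left(X{\left(-3 \right)} - 7\right) S{\left(5 \right)}}{-4} = \frac{\left(1 - 7\right) 100}{-4} = - \frac{\left(-6\right) 100}{4} = \left(- \frac{1}{4}\right) \left(-600\right) = 150$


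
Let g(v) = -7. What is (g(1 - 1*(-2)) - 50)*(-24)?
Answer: 1368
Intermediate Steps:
(g(1 - 1*(-2)) - 50)*(-24) = (-7 - 50)*(-24) = -57*(-24) = 1368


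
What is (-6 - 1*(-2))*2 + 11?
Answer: 3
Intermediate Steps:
(-6 - 1*(-2))*2 + 11 = (-6 + 2)*2 + 11 = -4*2 + 11 = -8 + 11 = 3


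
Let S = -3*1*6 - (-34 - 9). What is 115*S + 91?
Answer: 2966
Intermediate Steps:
S = 25 (S = -3*6 - 1*(-43) = -18 + 43 = 25)
115*S + 91 = 115*25 + 91 = 2875 + 91 = 2966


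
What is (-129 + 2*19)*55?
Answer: -5005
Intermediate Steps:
(-129 + 2*19)*55 = (-129 + 38)*55 = -91*55 = -5005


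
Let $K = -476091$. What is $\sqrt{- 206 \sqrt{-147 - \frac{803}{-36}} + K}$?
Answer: $\frac{\sqrt{-4284819 - 20703 i}}{3} \approx 1.6669 - 690.0 i$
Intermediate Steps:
$\sqrt{- 206 \sqrt{-147 - \frac{803}{-36}} + K} = \sqrt{- 206 \sqrt{-147 - \frac{803}{-36}} - 476091} = \sqrt{- 206 \sqrt{-147 - - \frac{803}{36}} - 476091} = \sqrt{- 206 \sqrt{-147 + \frac{803}{36}} - 476091} = \sqrt{- 206 \sqrt{- \frac{4489}{36}} - 476091} = \sqrt{- 206 \frac{67 i}{6} - 476091} = \sqrt{- \frac{6901 i}{3} - 476091} = \sqrt{-476091 - \frac{6901 i}{3}}$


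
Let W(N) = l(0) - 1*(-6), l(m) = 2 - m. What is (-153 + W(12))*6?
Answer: -870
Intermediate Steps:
W(N) = 8 (W(N) = (2 - 1*0) - 1*(-6) = (2 + 0) + 6 = 2 + 6 = 8)
(-153 + W(12))*6 = (-153 + 8)*6 = -145*6 = -870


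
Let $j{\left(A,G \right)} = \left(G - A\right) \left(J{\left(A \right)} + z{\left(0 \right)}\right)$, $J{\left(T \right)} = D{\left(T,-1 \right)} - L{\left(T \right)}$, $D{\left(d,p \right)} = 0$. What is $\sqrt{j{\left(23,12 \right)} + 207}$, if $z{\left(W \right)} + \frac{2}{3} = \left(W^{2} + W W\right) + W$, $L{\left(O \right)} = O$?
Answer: $\frac{\sqrt{4206}}{3} \approx 21.618$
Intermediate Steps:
$z{\left(W \right)} = - \frac{2}{3} + W + 2 W^{2}$ ($z{\left(W \right)} = - \frac{2}{3} + \left(\left(W^{2} + W W\right) + W\right) = - \frac{2}{3} + \left(\left(W^{2} + W^{2}\right) + W\right) = - \frac{2}{3} + \left(2 W^{2} + W\right) = - \frac{2}{3} + \left(W + 2 W^{2}\right) = - \frac{2}{3} + W + 2 W^{2}$)
$J{\left(T \right)} = - T$ ($J{\left(T \right)} = 0 - T = - T$)
$j{\left(A,G \right)} = \left(- \frac{2}{3} - A\right) \left(G - A\right)$ ($j{\left(A,G \right)} = \left(G - A\right) \left(- A + \left(- \frac{2}{3} + 0 + 2 \cdot 0^{2}\right)\right) = \left(G - A\right) \left(- A + \left(- \frac{2}{3} + 0 + 2 \cdot 0\right)\right) = \left(G - A\right) \left(- A + \left(- \frac{2}{3} + 0 + 0\right)\right) = \left(G - A\right) \left(- A - \frac{2}{3}\right) = \left(G - A\right) \left(- \frac{2}{3} - A\right) = \left(- \frac{2}{3} - A\right) \left(G - A\right)$)
$\sqrt{j{\left(23,12 \right)} + 207} = \sqrt{\left(23^{2} - 8 + \frac{2}{3} \cdot 23 - 23 \cdot 12\right) + 207} = \sqrt{\left(529 - 8 + \frac{46}{3} - 276\right) + 207} = \sqrt{\frac{781}{3} + 207} = \sqrt{\frac{1402}{3}} = \frac{\sqrt{4206}}{3}$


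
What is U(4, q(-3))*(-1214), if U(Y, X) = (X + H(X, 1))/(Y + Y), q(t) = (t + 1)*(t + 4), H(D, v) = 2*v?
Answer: 0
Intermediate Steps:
q(t) = (1 + t)*(4 + t)
U(Y, X) = (2 + X)/(2*Y) (U(Y, X) = (X + 2*1)/(Y + Y) = (X + 2)/((2*Y)) = (2 + X)*(1/(2*Y)) = (2 + X)/(2*Y))
U(4, q(-3))*(-1214) = ((½)*(2 + (4 + (-3)² + 5*(-3)))/4)*(-1214) = ((½)*(¼)*(2 + (4 + 9 - 15)))*(-1214) = ((½)*(¼)*(2 - 2))*(-1214) = ((½)*(¼)*0)*(-1214) = 0*(-1214) = 0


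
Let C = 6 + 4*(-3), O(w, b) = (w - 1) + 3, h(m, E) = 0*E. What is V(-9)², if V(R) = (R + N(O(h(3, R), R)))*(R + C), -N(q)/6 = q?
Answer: 99225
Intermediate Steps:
h(m, E) = 0
O(w, b) = 2 + w (O(w, b) = (-1 + w) + 3 = 2 + w)
N(q) = -6*q
C = -6 (C = 6 - 12 = -6)
V(R) = (-12 + R)*(-6 + R) (V(R) = (R - 6*(2 + 0))*(R - 6) = (R - 6*2)*(-6 + R) = (R - 12)*(-6 + R) = (-12 + R)*(-6 + R))
V(-9)² = (72 + (-9)² - 18*(-9))² = (72 + 81 + 162)² = 315² = 99225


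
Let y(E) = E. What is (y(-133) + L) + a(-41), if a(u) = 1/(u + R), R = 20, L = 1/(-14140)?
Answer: -806269/6060 ≈ -133.05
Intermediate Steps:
L = -1/14140 ≈ -7.0721e-5
a(u) = 1/(20 + u) (a(u) = 1/(u + 20) = 1/(20 + u))
(y(-133) + L) + a(-41) = (-133 - 1/14140) + 1/(20 - 41) = -1880621/14140 + 1/(-21) = -1880621/14140 - 1/21 = -806269/6060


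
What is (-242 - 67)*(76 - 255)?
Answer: 55311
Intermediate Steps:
(-242 - 67)*(76 - 255) = -309*(-179) = 55311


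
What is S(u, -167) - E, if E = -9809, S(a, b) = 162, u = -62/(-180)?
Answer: 9971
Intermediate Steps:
u = 31/90 (u = -62*(-1/180) = 31/90 ≈ 0.34444)
S(u, -167) - E = 162 - 1*(-9809) = 162 + 9809 = 9971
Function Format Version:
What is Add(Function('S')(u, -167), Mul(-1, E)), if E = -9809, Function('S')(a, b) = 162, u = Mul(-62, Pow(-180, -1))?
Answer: 9971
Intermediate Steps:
u = Rational(31, 90) (u = Mul(-62, Rational(-1, 180)) = Rational(31, 90) ≈ 0.34444)
Add(Function('S')(u, -167), Mul(-1, E)) = Add(162, Mul(-1, -9809)) = Add(162, 9809) = 9971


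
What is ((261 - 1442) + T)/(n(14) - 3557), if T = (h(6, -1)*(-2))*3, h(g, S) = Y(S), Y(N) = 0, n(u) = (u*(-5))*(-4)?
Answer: 1181/3277 ≈ 0.36039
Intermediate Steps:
n(u) = 20*u (n(u) = -5*u*(-4) = 20*u)
h(g, S) = 0
T = 0 (T = (0*(-2))*3 = 0*3 = 0)
((261 - 1442) + T)/(n(14) - 3557) = ((261 - 1442) + 0)/(20*14 - 3557) = (-1181 + 0)/(280 - 3557) = -1181/(-3277) = -1181*(-1/3277) = 1181/3277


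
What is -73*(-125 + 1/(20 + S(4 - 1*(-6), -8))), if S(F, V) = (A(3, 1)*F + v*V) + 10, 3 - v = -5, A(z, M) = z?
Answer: 36573/4 ≈ 9143.3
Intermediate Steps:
v = 8 (v = 3 - 1*(-5) = 3 + 5 = 8)
S(F, V) = 10 + 3*F + 8*V (S(F, V) = (3*F + 8*V) + 10 = 10 + 3*F + 8*V)
-73*(-125 + 1/(20 + S(4 - 1*(-6), -8))) = -73*(-125 + 1/(20 + (10 + 3*(4 - 1*(-6)) + 8*(-8)))) = -73*(-125 + 1/(20 + (10 + 3*(4 + 6) - 64))) = -73*(-125 + 1/(20 + (10 + 3*10 - 64))) = -73*(-125 + 1/(20 + (10 + 30 - 64))) = -73*(-125 + 1/(20 - 24)) = -73*(-125 + 1/(-4)) = -73*(-125 - ¼) = -73*(-501/4) = 36573/4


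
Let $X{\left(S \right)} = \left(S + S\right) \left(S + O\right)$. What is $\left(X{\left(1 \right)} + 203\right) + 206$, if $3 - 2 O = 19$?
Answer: $395$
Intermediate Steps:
$O = -8$ ($O = \frac{3}{2} - \frac{19}{2} = -8$)
$X{\left(S \right)} = 2 S \left(-8 + S\right)$ ($X{\left(S \right)} = \left(S + S\right) \left(S - 8\right) = 2 S \left(-8 + S\right)$)
$\left(X{\left(1 \right)} + 203\right) + 206 = \left(2 \cdot 1 \left(-8 + 1\right) + 203\right) + 206 = \left(2 \cdot 1 \left(-7\right) + 203\right) + 206 = \left(-14 + 203\right) + 206 = 189 + 206 = 395$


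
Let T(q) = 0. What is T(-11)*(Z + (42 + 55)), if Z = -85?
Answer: 0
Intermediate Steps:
T(-11)*(Z + (42 + 55)) = 0*(-85 + (42 + 55)) = 0*(-85 + 97) = 0*12 = 0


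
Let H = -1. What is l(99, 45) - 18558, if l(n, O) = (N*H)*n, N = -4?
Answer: -18162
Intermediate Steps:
l(n, O) = 4*n (l(n, O) = (-4*(-1))*n = 4*n)
l(99, 45) - 18558 = 4*99 - 18558 = 396 - 18558 = -18162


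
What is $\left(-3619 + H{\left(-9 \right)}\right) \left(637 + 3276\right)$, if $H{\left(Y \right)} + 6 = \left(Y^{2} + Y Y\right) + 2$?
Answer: $-13542893$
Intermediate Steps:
$H{\left(Y \right)} = -4 + 2 Y^{2}$ ($H{\left(Y \right)} = -6 + \left(\left(Y^{2} + Y Y\right) + 2\right) = -6 + \left(\left(Y^{2} + Y^{2}\right) + 2\right) = -6 + \left(2 Y^{2} + 2\right) = -6 + \left(2 + 2 Y^{2}\right) = -4 + 2 Y^{2}$)
$\left(-3619 + H{\left(-9 \right)}\right) \left(637 + 3276\right) = \left(-3619 - \left(4 - 2 \left(-9\right)^{2}\right)\right) \left(637 + 3276\right) = \left(-3619 + \left(-4 + 2 \cdot 81\right)\right) 3913 = \left(-3619 + \left(-4 + 162\right)\right) 3913 = \left(-3619 + 158\right) 3913 = \left(-3461\right) 3913 = -13542893$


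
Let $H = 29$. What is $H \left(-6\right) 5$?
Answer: $-870$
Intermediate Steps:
$H \left(-6\right) 5 = 29 \left(-6\right) 5 = \left(-174\right) 5 = -870$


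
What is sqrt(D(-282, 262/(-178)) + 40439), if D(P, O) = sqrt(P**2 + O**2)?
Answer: sqrt(320317319 + 89*sqrt(629926765))/89 ≈ 201.79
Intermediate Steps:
D(P, O) = sqrt(O**2 + P**2)
sqrt(D(-282, 262/(-178)) + 40439) = sqrt(sqrt((262/(-178))**2 + (-282)**2) + 40439) = sqrt(sqrt((262*(-1/178))**2 + 79524) + 40439) = sqrt(sqrt((-131/89)**2 + 79524) + 40439) = sqrt(sqrt(17161/7921 + 79524) + 40439) = sqrt(sqrt(629926765/7921) + 40439) = sqrt(sqrt(629926765)/89 + 40439) = sqrt(40439 + sqrt(629926765)/89)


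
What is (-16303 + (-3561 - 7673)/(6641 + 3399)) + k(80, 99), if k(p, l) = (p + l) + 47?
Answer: -80712157/5020 ≈ -16078.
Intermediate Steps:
k(p, l) = 47 + l + p (k(p, l) = (l + p) + 47 = 47 + l + p)
(-16303 + (-3561 - 7673)/(6641 + 3399)) + k(80, 99) = (-16303 + (-3561 - 7673)/(6641 + 3399)) + (47 + 99 + 80) = (-16303 - 11234/10040) + 226 = (-16303 - 11234*1/10040) + 226 = (-16303 - 5617/5020) + 226 = -81846677/5020 + 226 = -80712157/5020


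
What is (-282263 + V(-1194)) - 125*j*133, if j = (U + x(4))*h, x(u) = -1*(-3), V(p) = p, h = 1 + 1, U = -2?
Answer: -316707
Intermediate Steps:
h = 2
x(u) = 3
j = 2 (j = (-2 + 3)*2 = 1*2 = 2)
(-282263 + V(-1194)) - 125*j*133 = (-282263 - 1194) - 125*2*133 = -283457 - 250*133 = -283457 - 33250 = -316707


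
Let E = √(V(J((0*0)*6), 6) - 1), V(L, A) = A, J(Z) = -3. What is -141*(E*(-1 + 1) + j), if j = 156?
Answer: -21996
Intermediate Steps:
E = √5 (E = √(6 - 1) = √5 ≈ 2.2361)
-141*(E*(-1 + 1) + j) = -141*(√5*(-1 + 1) + 156) = -141*(√5*0 + 156) = -141*(0 + 156) = -141*156 = -21996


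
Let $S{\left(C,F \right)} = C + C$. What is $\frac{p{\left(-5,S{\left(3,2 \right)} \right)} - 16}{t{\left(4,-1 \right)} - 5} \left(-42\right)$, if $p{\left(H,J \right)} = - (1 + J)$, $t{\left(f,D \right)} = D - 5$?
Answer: $- \frac{966}{11} \approx -87.818$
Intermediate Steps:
$t{\left(f,D \right)} = -5 + D$
$S{\left(C,F \right)} = 2 C$
$p{\left(H,J \right)} = -1 - J$
$\frac{p{\left(-5,S{\left(3,2 \right)} \right)} - 16}{t{\left(4,-1 \right)} - 5} \left(-42\right) = \frac{\left(-1 - 2 \cdot 3\right) - 16}{\left(-5 - 1\right) - 5} \left(-42\right) = \frac{\left(-1 - 6\right) - 16}{-6 - 5} \left(-42\right) = \frac{\left(-1 - 6\right) - 16}{-11} \left(-42\right) = - \frac{-7 - 16}{11} \left(-42\right) = \left(- \frac{1}{11}\right) \left(-23\right) \left(-42\right) = \frac{23}{11} \left(-42\right) = - \frac{966}{11}$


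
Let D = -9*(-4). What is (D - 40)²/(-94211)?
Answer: -16/94211 ≈ -0.00016983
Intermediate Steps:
D = 36
(D - 40)²/(-94211) = (36 - 40)²/(-94211) = (-4)²*(-1/94211) = 16*(-1/94211) = -16/94211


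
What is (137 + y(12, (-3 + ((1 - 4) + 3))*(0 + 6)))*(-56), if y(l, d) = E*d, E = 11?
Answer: 3416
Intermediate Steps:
y(l, d) = 11*d
(137 + y(12, (-3 + ((1 - 4) + 3))*(0 + 6)))*(-56) = (137 + 11*((-3 + ((1 - 4) + 3))*(0 + 6)))*(-56) = (137 + 11*((-3 + (-3 + 3))*6))*(-56) = (137 + 11*((-3 + 0)*6))*(-56) = (137 + 11*(-3*6))*(-56) = (137 + 11*(-18))*(-56) = (137 - 198)*(-56) = -61*(-56) = 3416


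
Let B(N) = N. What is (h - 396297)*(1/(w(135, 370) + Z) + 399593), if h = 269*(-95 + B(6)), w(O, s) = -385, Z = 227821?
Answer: -19095999983482331/113718 ≈ -1.6792e+11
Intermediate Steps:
h = -23941 (h = 269*(-95 + 6) = 269*(-89) = -23941)
(h - 396297)*(1/(w(135, 370) + Z) + 399593) = (-23941 - 396297)*(1/(-385 + 227821) + 399593) = -420238*(1/227436 + 399593) = -420238*90881833549/227436 = -19095999983482331/113718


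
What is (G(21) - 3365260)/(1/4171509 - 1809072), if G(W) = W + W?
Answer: 14038037173962/7546560129647 ≈ 1.8602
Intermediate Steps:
G(W) = 2*W
(G(21) - 3365260)/(1/4171509 - 1809072) = (2*21 - 3365260)/(1/4171509 - 1809072) = (42 - 3365260)/(1/4171509 - 1809072) = -3365218/(-7546560129647/4171509) = -3365218*(-4171509/7546560129647) = 14038037173962/7546560129647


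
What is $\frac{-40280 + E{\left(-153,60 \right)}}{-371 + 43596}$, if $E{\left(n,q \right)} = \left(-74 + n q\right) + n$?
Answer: $- \frac{49687}{43225} \approx -1.1495$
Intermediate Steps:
$E{\left(n,q \right)} = -74 + n + n q$
$\frac{-40280 + E{\left(-153,60 \right)}}{-371 + 43596} = \frac{-40280 - 9407}{-371 + 43596} = \frac{-40280 - 9407}{43225} = \left(-40280 - 9407\right) \frac{1}{43225} = \left(-49687\right) \frac{1}{43225} = - \frac{49687}{43225}$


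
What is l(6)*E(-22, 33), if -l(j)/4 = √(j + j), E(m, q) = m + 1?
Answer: 168*√3 ≈ 290.98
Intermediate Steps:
E(m, q) = 1 + m
l(j) = -4*√2*√j (l(j) = -4*√(j + j) = -4*√2*√j)
l(6)*E(-22, 33) = (-4*√2*√6)*(1 - 22) = -8*√3*(-21) = 168*√3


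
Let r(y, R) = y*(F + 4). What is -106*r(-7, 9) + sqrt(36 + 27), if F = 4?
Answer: 5936 + 3*sqrt(7) ≈ 5943.9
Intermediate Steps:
r(y, R) = 8*y (r(y, R) = y*(4 + 4) = y*8 = 8*y)
-106*r(-7, 9) + sqrt(36 + 27) = -848*(-7) + sqrt(36 + 27) = -106*(-56) + sqrt(63) = 5936 + 3*sqrt(7)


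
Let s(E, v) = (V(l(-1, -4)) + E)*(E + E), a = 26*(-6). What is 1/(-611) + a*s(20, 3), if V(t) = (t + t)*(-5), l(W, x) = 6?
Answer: 152505599/611 ≈ 2.4960e+5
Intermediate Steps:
a = -156
V(t) = -10*t (V(t) = (2*t)*(-5) = -10*t)
s(E, v) = 2*E*(-60 + E) (s(E, v) = (-10*6 + E)*(E + E) = (-60 + E)*(2*E) = 2*E*(-60 + E))
1/(-611) + a*s(20, 3) = 1/(-611) - 312*20*(-60 + 20) = -1/611 - 312*20*(-40) = -1/611 - 156*(-1600) = -1/611 + 249600 = 152505599/611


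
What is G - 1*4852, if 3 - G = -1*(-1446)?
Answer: -6295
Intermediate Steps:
G = -1443 (G = 3 - (-1)*(-1446) = 3 - 1*1446 = 3 - 1446 = -1443)
G - 1*4852 = -1443 - 1*4852 = -1443 - 4852 = -6295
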